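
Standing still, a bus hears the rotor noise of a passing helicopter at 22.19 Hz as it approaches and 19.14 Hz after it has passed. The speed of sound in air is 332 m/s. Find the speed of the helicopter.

24.5 m/s

f₁/f₂ = (v + v_s)/(v − v_s), so v_s = v · (f₁ − f₂)/(f₁ + f₂).
v_s = 332 × (22.19 − 19.14)/(22.19 + 19.14) = 332 × 3.05/41.33 ≈ 24.5 m/s.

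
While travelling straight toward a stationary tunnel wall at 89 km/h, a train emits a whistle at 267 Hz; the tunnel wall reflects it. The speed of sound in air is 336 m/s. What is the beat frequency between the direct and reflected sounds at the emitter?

89 km/h = 24.72 m/s.
The tunnel wall receives the sound from a moving source: f₁ = f₀ · v/(v − v_e) = 267 × 336/311.28 ≈ 288.2 Hz.
On the return leg the train is a moving observer: f₂ = f₁ · (v + v_e)/v = 288.2 × 360.72/336 ≈ 309.4 Hz.
Equivalently f₂ = f₀ · (v + v_e)/(v − v_e).
Beat against the emitted tone: |f₂ − f₀| = 2v_e·f₀/(v − v_e) = 2 × 24.72 × 267/311.28 ≈ 42.4 Hz.

42.4 Hz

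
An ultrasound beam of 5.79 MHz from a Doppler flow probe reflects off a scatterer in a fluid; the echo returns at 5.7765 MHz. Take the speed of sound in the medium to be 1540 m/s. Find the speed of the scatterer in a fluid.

1.80 m/s

Double Doppler shift off a moving reflector: f₂ = f₀ · (v + u)/(v − u) (u > 0 toward emitter).
Rearranging, u = v · (f₂ − f₀)/(f₂ + f₀) = 1540 × -0.0135/11.5665 ≈ -1.80 m/s.
So the scatterer in a fluid is moving at 1.80 m/s away from the emitter.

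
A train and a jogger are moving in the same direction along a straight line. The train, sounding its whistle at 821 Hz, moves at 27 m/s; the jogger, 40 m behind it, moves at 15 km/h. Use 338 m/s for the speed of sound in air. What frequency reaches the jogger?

15 km/h = 4.167 m/s.
The jogger is behind, so the train is moving away from it while the jogger is moving toward the train.
Both move, so f' = f · (v + v_o)/(v + v_s).
f' = 821 × (338 + 4.167)/(338 + 27) = 821 × 342.17/365 ≈ 770 Hz.

770 Hz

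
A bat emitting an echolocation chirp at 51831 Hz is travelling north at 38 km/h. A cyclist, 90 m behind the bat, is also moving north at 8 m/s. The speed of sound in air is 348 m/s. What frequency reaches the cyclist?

38 km/h = 10.56 m/s.
The cyclist is behind, so the bat is moving away from it while the cyclist is moving toward the bat.
With source receding and observer approaching, f' = f · (v + v_o)/(v + v_s).
f' = 51831 × (348 + 8)/(348 + 10.56) = 51831 × 356/358.56 ≈ 51462 Hz.

51462 Hz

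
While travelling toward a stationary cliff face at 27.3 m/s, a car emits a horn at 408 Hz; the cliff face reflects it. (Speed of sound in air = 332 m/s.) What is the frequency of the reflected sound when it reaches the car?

The cliff face receives the sound from a moving source: f₁ = f₀ · v/(v − v_e) = 408 × 332/304.7 ≈ 445 Hz.
On the return leg the car is a moving observer: f₂ = f₁ · (v + v_e)/v = 445 × 359.3/332 ≈ 481 Hz.
Equivalently f₂ = f₀ · (v + v_e)/(v − v_e).

481 Hz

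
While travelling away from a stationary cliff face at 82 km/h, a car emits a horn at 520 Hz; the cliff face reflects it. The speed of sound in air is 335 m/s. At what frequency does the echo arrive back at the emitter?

82 km/h = 22.78 m/s.
The cliff face receives the sound from a moving source: f₁ = f₀ · v/(v + v_e) = 520 × 335/357.78 ≈ 487 Hz.
On the return leg the car is a moving observer: f₂ = f₁ · (v − v_e)/v = 487 × 312.22/335 ≈ 454 Hz.

454 Hz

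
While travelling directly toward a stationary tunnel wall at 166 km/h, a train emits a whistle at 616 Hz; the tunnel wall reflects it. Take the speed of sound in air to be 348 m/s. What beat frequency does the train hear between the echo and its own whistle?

188 Hz

166 km/h = 46.11 m/s.
The tunnel wall receives the sound from a moving source: f₁ = f₀ · v/(v − v_e) = 616 × 348/301.89 ≈ 710.1 Hz.
On the return leg the train is a moving observer: f₂ = f₁ · (v + v_e)/v = 710.1 × 394.11/348 ≈ 804.2 Hz.
Equivalently f₂ = f₀ · (v + v_e)/(v − v_e).
Beat against the emitted tone: |f₂ − f₀| = 2v_e·f₀/(v − v_e) = 2 × 46.11 × 616/301.89 ≈ 188 Hz.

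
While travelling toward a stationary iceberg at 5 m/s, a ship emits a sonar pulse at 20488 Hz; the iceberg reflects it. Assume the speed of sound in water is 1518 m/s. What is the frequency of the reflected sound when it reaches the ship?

The iceberg receives the sound from a moving source: f₁ = f₀ · v/(v − v_e) = 20488 × 1518/1513 ≈ 20556 Hz.
On the return leg the ship is a moving observer: f₂ = f₁ · (v + v_e)/v = 20556 × 1523/1518 ≈ 20623 Hz.
Equivalently f₂ = f₀ · (v + v_e)/(v − v_e).

20623 Hz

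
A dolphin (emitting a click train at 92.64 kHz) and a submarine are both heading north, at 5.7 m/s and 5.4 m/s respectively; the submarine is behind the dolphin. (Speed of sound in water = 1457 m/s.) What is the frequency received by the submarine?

92.6 kHz

The submarine is behind, so the dolphin is moving away from it while the submarine is moving toward the dolphin.
With source receding and observer approaching, f' = f · (v + v_o)/(v + v_s).
f' = 92.64 × (1457 + 5.4)/(1457 + 5.7) = 92.64 × 1462.4/1462.7 ≈ 92.6 kHz.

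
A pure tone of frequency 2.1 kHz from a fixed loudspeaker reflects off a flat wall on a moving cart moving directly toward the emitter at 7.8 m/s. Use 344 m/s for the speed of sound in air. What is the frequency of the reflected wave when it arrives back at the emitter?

2.20 kHz

The flat wall on a moving cart first receives the wave as a moving observer: f₁ = f₀ · (v + u)/v = 2.1 × (344 + 7.8)/344 ≈ 2.15 kHz.
The reflection then acts as a moving source: f₂ = f₁ · v/(v − u) ≈ 2.20 kHz.
Equivalently f₂ = f₀ · (v + u)/(v − u).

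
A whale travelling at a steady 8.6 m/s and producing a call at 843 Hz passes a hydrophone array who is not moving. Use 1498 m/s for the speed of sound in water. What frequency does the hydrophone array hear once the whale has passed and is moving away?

838 Hz

Receding: f₂ = f · v/(v + v_s) = 843 × 1498/1506.6 ≈ 838 Hz.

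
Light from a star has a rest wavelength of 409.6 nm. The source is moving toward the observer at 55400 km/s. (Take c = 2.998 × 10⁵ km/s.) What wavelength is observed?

β = v/c = 55400/299800 = 0.1848.
Relativistic Doppler for wavelength: λ' = λ₀ · √((1 − β)/(1 + β)).
λ' = 409.6 × √(0.8152/1.1848) = 409.6 × 0.82950 ≈ 339.8 nm.

339.8 nm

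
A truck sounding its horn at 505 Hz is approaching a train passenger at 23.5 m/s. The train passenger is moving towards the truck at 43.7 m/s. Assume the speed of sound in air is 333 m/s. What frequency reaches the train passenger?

615 Hz

General Doppler shift: f' = f · (v + v_o)/(v − v_s).
f' = 505 × (333 + 43.7)/(333 − 23.5) = 505 × 376.7/309.5 ≈ 615 Hz.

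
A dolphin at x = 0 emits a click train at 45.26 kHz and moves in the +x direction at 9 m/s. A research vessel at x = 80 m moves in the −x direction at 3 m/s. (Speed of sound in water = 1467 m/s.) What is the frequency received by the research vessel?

The observer lies on the +x side, so the source is heading toward the observer and the observer is heading toward the source.
Both move, so f' = f · (v + v_o)/(v − v_s).
f' = 45.26 × (1467 + 3)/(1467 − 9) = 45.26 × 1470/1458 ≈ 45.6 kHz.

45.6 kHz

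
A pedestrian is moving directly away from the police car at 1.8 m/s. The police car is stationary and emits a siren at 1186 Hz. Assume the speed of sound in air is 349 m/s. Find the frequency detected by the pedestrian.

Moving observer, stationary source: f' = f · (v − v_o)/v.
f' = 1186 × (349 − 1.8)/349 = 1186 × 347.2/349 ≈ 1180 Hz.

1180 Hz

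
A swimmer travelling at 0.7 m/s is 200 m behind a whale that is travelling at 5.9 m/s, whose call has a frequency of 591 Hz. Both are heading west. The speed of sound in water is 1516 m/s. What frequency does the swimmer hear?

589 Hz

The swimmer is behind, so the whale is moving away from it while the swimmer is moving toward the whale.
General Doppler shift: f' = f · (v + v_o)/(v + v_s).
f' = 591 × (1516 + 0.7)/(1516 + 5.9) = 591 × 1516.7/1521.9 ≈ 589 Hz.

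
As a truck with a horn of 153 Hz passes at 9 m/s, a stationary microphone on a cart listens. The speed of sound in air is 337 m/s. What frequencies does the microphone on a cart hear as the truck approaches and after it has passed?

157 Hz approaching; 149 Hz receding

Approaching: f₁ = f · v/(v − v_s) = 153 × 337/328 ≈ 157 Hz.
Receding: f₂ = f · v/(v + v_s) = 153 × 337/346 ≈ 149 Hz.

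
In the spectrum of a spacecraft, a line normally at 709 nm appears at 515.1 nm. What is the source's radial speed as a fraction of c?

λ'/λ₀ = 0.7265 < 1 (blueshift), so the source is approaching.
λ'/λ₀ = √((1 − β)/(1 + β)) for an approaching source ⇒ β = (1 − r²)/(1 + r²) with r = λ'/λ₀.
β = (1 − 0.5278)/(1 + 0.5278) ≈ 0.309.

0.309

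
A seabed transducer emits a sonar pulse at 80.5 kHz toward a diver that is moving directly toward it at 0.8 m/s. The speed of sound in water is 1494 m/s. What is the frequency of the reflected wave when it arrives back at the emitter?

80.6 kHz

The diver first receives the wave as a moving observer: f₁ = f₀ · (v + u)/v = 80.5 × (1494 + 0.8)/1494 ≈ 80.5 kHz.
The reflection then acts as a moving source: f₂ = f₁ · v/(v − u) ≈ 80.6 kHz.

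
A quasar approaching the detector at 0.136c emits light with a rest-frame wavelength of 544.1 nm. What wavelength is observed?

474.5 nm

Relativistic Doppler for wavelength: λ' = λ₀ · √((1 − β)/(1 + β)).
λ' = 544.1 × √(0.8640/1.1360) = 544.1 × 0.87210 ≈ 474.5 nm.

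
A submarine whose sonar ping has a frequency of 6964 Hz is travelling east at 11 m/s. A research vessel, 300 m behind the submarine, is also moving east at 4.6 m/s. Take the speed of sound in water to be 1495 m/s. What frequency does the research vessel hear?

The research vessel is behind, so the submarine is moving away from it while the research vessel is moving toward the submarine.
Both move, so f' = f · (v + v_o)/(v + v_s).
f' = 6964 × (1495 + 4.6)/(1495 + 11) = 6964 × 1499.6/1506 ≈ 6934 Hz.

6934 Hz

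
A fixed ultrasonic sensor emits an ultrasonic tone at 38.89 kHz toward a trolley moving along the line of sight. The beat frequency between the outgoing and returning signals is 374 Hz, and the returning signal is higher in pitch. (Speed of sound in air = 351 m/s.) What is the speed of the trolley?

Double Doppler shift off a moving reflector: f₂ = f₀ · (v + u)/(v − u) (u > 0 toward emitter).
Returning signal is higher, so f₂ = f₀ + Δf = 38890 + 374 = 39264 Hz.
Rearranging, u = v · (f₂ − f₀)/(f₂ + f₀) = 351 × 374/78154 ≈ 1.68 m/s.
So the trolley is moving at 1.68 m/s toward the emitter.

1.68 m/s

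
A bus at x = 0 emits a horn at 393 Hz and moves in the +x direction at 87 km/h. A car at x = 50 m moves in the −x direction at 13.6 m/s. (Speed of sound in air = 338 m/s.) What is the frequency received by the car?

440 Hz

87 km/h = 24.17 m/s.
The observer lies on the +x side, so the source is heading toward the observer and the observer is heading toward the source.
General Doppler shift: f' = f · (v + v_o)/(v − v_s).
f' = 393 × (338 + 13.6)/(338 − 24.17) = 393 × 351.6/313.83 ≈ 440 Hz.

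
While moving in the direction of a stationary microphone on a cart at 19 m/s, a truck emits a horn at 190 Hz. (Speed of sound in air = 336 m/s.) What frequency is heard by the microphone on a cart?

Moving source, stationary observer: f' = f · v/(v − v_s) since the source is approaching.
f' = 190 × 336/(336 − 19) = 190 × 336/317 ≈ 201 Hz.

201 Hz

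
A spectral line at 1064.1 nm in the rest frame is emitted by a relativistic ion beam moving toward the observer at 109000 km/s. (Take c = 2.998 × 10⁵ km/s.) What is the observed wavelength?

β = v/c = 109000/299800 = 0.3636.
Relativistic Doppler for wavelength: λ' = λ₀ · √((1 − β)/(1 + β)).
λ' = 1064.1 × √(0.6364/1.3636) = 1064.1 × 0.68318 ≈ 727.0 nm.

727.0 nm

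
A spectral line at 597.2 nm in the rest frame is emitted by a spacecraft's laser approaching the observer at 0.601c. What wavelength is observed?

298.1 nm

Relativistic Doppler for wavelength: λ' = λ₀ · √((1 − β)/(1 + β)).
λ' = 597.2 × √(0.3990/1.6010) = 597.2 × 0.49922 ≈ 298.1 nm.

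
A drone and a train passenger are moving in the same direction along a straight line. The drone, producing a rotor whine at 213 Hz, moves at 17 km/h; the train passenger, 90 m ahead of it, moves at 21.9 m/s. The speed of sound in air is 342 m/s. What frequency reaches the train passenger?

202 Hz

17 km/h = 4.722 m/s.
The train passenger is ahead, so the drone is moving toward it while the train passenger is moving away from the drone.
General Doppler shift: f' = f · (v − v_o)/(v − v_s).
f' = 213 × (342 − 21.9)/(342 − 4.722) = 213 × 320.1/337.28 ≈ 202 Hz.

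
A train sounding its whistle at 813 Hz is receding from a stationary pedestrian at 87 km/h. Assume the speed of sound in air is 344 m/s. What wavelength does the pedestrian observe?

45.3 cm

87 km/h = 24.17 m/s.
With the source moving away from a stationary observer, f' = f · v/(v + v_s).
f' = 813 × 344/(344 + 24.17) ≈ 760 Hz.
λ' = v/f' = 344/759.634 ≈ 45.3 cm.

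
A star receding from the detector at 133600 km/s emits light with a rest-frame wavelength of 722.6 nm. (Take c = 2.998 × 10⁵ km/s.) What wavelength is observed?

β = v/c = 133600/299800 = 0.4456.
Relativistic Doppler for wavelength: λ' = λ₀ · √((1 + β)/(1 − β)).
λ' = 722.6 × √(1.4456/0.5544) = 722.6 × 1.61484 ≈ 1166.9 nm.

1166.9 nm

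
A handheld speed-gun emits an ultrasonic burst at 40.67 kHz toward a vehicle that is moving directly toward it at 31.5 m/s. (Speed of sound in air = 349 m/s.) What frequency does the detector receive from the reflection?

48.7 kHz

At the vehicle (a moving observer), f₁ = f₀ · (v + u)/v = 40.67 × 380.5/349 ≈ 44.3 kHz.
The reflection then acts as a moving source: f₂ = f₁ · v/(v − u) ≈ 48.7 kHz.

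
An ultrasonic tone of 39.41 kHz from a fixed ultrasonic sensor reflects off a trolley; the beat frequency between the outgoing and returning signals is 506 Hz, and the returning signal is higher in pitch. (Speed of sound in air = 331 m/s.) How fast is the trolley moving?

Double Doppler shift off a moving reflector: f₂ = f₀ · (v + u)/(v − u) (u > 0 toward emitter).
Returning signal is higher, so f₂ = f₀ + Δf = 39410 + 506 = 39916 Hz.
Rearranging, u = v · (f₂ − f₀)/(f₂ + f₀) = 331 × 506/79326 ≈ 2.11 m/s.
So the trolley is moving at 2.11 m/s toward the emitter.

2.11 m/s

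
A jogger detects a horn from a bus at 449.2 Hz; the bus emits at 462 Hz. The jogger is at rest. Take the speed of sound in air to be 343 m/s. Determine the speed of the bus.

f' < f, so the bus is receding.
f' = f · v/(v + v_s) ⇒ v_s = v · |1 − f/f'|.
v_s = 343 × |1 − 462/449.2| = 343 × 0.0285 ≈ 9.8 m/s.

9.8 m/s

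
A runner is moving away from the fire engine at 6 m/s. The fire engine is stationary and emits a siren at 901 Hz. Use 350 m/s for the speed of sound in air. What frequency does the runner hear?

886 Hz

Only the observer moves, away from the source, so f' = f · (v − v_o)/v.
f' = 901 × (350 − 6)/350 = 901 × 344/350 ≈ 886 Hz.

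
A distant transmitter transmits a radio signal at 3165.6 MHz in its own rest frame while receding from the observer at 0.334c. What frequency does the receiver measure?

2236.7 MHz

Relativistic Doppler for frequency: f' = f₀ · √((1 − β)/(1 + β)).
f' = 3165.6 × √(0.6660/1.3340) = 3165.6 × 0.70658 ≈ 2236.7 MHz.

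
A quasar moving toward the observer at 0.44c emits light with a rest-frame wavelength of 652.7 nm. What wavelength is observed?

407.0 nm

Relativistic Doppler for wavelength: λ' = λ₀ · √((1 − β)/(1 + β)).
λ' = 652.7 × √(0.5600/1.4400) = 652.7 × 0.62361 ≈ 407.0 nm.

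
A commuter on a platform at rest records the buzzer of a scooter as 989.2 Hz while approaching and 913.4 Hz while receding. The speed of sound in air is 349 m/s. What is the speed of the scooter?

13.9 m/s

f₁/f₂ = (v + v_s)/(v − v_s), so v_s = v · (f₁ − f₂)/(f₁ + f₂).
v_s = 349 × (989.2 − 913.4)/(989.2 + 913.4) = 349 × 75.8/1902.6 ≈ 13.9 m/s.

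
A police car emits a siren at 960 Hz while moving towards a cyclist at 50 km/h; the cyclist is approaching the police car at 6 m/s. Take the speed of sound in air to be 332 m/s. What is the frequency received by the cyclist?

1020 Hz

50 km/h = 13.89 m/s.
With source approaching and observer approaching, f' = f · (v + v_o)/(v − v_s).
f' = 960 × (332 + 6)/(332 − 13.89) = 960 × 338/318.11 ≈ 1020 Hz.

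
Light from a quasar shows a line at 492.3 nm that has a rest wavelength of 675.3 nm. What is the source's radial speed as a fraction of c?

0.306

λ'/λ₀ = 0.7290 < 1 (blueshift), so the source is approaching.
λ'/λ₀ = √((1 − β)/(1 + β)) for an approaching source ⇒ β = (1 − r²)/(1 + r²) with r = λ'/λ₀.
β = (1 − 0.5315)/(1 + 0.5315) ≈ 0.306.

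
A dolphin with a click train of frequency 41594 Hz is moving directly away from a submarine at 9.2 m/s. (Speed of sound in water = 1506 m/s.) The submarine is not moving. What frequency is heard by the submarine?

With the source moving away from a stationary observer, f' = f · v/(v + v_s).
f' = 41594 × 1506/(1506 + 9.2) = 41594 × 1506/1515 ≈ 41341 Hz.

41341 Hz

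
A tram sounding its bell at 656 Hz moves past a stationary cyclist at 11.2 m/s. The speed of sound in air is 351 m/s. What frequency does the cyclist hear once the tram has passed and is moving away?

Receding: f₂ = f · v/(v + v_s) = 656 × 351/362.2 ≈ 636 Hz.

636 Hz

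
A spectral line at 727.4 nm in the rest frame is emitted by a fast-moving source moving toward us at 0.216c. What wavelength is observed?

584.1 nm

Relativistic Doppler for wavelength: λ' = λ₀ · √((1 − β)/(1 + β)).
λ' = 727.4 × √(0.7840/1.2160) = 727.4 × 0.80296 ≈ 584.1 nm.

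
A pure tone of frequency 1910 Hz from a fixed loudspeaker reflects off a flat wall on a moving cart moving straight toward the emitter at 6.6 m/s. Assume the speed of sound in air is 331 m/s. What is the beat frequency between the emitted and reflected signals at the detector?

78 Hz

The flat wall on a moving cart first receives the wave as a moving observer: f₁ = f₀ · (v + u)/v = 1910 × (331 + 6.6)/331 ≈ 1948.1 Hz.
On reflection it acts as a source moving toward the stationary detector: f₂ = f₁ · v/(v − u) = 1948.1 × 331/324.4 ≈ 1987.7 Hz.
Equivalently f₂ = f₀ · (v + u)/(v − u).
Beat frequency: |f₂ − f₀| = 2u·f₀/(v − u) = 2 × 6.6 × 1910/324.4 ≈ 78 Hz.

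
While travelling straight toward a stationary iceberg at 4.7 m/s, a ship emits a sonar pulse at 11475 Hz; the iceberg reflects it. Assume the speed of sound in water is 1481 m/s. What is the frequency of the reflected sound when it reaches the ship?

The iceberg receives the sound from a moving source: f₁ = f₀ · v/(v − v_e) = 11475 × 1481/1476.3 ≈ 11512 Hz.
On the return leg the ship is a moving observer: f₂ = f₁ · (v + v_e)/v = 11512 × 1485.7/1481 ≈ 11548 Hz.

11548 Hz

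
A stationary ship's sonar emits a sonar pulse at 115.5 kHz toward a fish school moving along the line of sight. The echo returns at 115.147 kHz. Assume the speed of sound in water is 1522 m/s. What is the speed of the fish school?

Double Doppler shift off a moving reflector: f₂ = f₀ · (v + u)/(v − u) (u > 0 toward emitter).
Rearranging, u = v · (f₂ − f₀)/(f₂ + f₀) = 1522 × -0.353/230.647 ≈ -2.33 m/s.
So the fish school is moving at 2.33 m/s away from the emitter.

2.33 m/s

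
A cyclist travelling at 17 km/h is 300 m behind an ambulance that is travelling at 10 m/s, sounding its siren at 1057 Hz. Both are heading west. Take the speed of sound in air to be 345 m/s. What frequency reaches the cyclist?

1041 Hz

17 km/h = 4.722 m/s.
The cyclist is behind, so the ambulance is moving away from it while the cyclist is moving toward the ambulance.
General Doppler shift: f' = f · (v + v_o)/(v + v_s).
f' = 1057 × (345 + 4.722)/(345 + 10) = 1057 × 349.72/355 ≈ 1041 Hz.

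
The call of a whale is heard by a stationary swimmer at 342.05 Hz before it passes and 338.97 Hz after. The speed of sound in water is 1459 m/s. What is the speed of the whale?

6.6 m/s

f₁/f₂ = (v + v_s)/(v − v_s), so v_s = v · (f₁ − f₂)/(f₁ + f₂).
v_s = 1459 × (342.05 − 338.97)/(342.05 + 338.97) = 1459 × 3.08/681.02 ≈ 6.6 m/s.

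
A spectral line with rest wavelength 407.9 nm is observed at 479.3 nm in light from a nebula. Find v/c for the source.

0.160

λ'/λ₀ = 1.1750 > 1 (redshift), so the source is receding.
λ'/λ₀ = √((1 + β)/(1 − β)) for a receding source ⇒ β = (r² − 1)/(r² + 1) with r = λ'/λ₀.
β = (1.3807 − 1)/(1.3807 + 1) ≈ 0.160.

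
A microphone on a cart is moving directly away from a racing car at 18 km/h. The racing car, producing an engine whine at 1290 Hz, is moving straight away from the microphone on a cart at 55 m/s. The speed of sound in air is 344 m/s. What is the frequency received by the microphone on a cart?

1096 Hz

18 km/h = 5 m/s.
Both move, so f' = f · (v − v_o)/(v + v_s).
f' = 1290 × (344 − 5)/(344 + 55) = 1290 × 339/399 ≈ 1096 Hz.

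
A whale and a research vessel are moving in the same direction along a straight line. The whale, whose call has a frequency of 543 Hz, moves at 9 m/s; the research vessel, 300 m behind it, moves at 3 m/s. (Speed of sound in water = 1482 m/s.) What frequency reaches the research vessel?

541 Hz

The research vessel is behind, so the whale is moving away from it while the research vessel is moving toward the whale.
Both move, so f' = f · (v + v_o)/(v + v_s).
f' = 543 × (1482 + 3)/(1482 + 9) = 543 × 1485/1491 ≈ 541 Hz.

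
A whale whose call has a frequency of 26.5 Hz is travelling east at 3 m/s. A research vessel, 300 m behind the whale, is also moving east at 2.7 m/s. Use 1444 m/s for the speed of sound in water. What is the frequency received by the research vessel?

The research vessel is behind, so the whale is moving away from it while the research vessel is moving toward the whale.
General Doppler shift: f' = f · (v + v_o)/(v + v_s).
f' = 26.5 × (1444 + 2.7)/(1444 + 3) = 26.5 × 1446.7/1447 ≈ 26.5 Hz.

26.5 Hz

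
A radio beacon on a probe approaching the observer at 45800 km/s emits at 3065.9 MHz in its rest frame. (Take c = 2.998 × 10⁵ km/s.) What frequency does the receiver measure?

3576.3 MHz

β = v/c = 45800/299800 = 0.1528.
Relativistic Doppler for frequency: f' = f₀ · √((1 + β)/(1 − β)).
f' = 3065.9 × √(1.1528/0.8472) = 3065.9 × 1.16646 ≈ 3576.3 MHz.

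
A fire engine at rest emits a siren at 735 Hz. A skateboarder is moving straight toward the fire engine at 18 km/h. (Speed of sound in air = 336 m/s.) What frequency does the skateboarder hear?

746 Hz

18 km/h = 5 m/s.
Moving observer, stationary source: f' = f · (v + v_o)/v.
f' = 735 × (336 + 5)/336 = 735 × 341/336 ≈ 746 Hz.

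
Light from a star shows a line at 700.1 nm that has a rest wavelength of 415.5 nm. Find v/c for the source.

λ'/λ₀ = 1.6850 > 1 (redshift), so the source is receding.
λ'/λ₀ = √((1 + β)/(1 − β)) for a receding source ⇒ β = (r² − 1)/(r² + 1) with r = λ'/λ₀.
β = (2.8391 − 1)/(2.8391 + 1) ≈ 0.479.

0.479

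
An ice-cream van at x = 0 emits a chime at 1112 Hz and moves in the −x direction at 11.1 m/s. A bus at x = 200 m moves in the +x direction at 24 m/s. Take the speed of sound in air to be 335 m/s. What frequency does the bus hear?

999 Hz

The observer lies on the +x side, so the source is heading away from the observer and the observer is heading away from the source.
With source receding and observer receding, f' = f · (v − v_o)/(v + v_s).
f' = 1112 × (335 − 24)/(335 + 11.1) = 1112 × 311/346.1 ≈ 999 Hz.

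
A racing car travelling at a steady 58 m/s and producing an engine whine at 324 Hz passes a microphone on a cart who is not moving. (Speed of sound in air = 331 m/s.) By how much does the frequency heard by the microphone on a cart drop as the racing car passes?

117 Hz

Approaching: f₁ = f · v/(v − v_s) = 324 × 331/273 ≈ 393 Hz.
Receding: f₂ = f · v/(v + v_s) = 324 × 331/389 ≈ 276 Hz.
Drop: f₁ − f₂ = 2f·v·v_s/(v² − v_s²) = 2 × 324 × 331 × 58/(331² − 58²) ≈ 117 Hz.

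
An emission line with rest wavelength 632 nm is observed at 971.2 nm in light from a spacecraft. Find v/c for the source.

λ'/λ₀ = 1.5367 > 1 (redshift), so the source is receding.
λ'/λ₀ = √((1 + β)/(1 − β)) for a receding source ⇒ β = (r² − 1)/(r² + 1) with r = λ'/λ₀.
β = (2.3615 − 1)/(2.3615 + 1) ≈ 0.405.

0.405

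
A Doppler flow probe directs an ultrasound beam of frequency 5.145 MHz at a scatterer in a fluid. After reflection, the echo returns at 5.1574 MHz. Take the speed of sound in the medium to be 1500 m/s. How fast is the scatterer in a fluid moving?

1.81 m/s

Double Doppler shift off a moving reflector: f₂ = f₀ · (v + u)/(v − u) (u > 0 toward emitter).
Rearranging, u = v · (f₂ − f₀)/(f₂ + f₀) = 1500 × 0.0124/10.3024 ≈ 1.81 m/s.
So the scatterer in a fluid is moving at 1.81 m/s toward the emitter.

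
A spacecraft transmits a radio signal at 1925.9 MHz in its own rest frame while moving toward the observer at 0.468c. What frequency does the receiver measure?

3199.2 MHz

Relativistic Doppler for frequency: f' = f₀ · √((1 + β)/(1 − β)).
f' = 1925.9 × √(1.4680/0.5320) = 1925.9 × 1.66114 ≈ 3199.2 MHz.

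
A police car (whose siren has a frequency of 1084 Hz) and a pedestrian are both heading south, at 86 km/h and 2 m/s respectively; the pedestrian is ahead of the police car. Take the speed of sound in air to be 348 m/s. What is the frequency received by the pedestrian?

86 km/h = 23.89 m/s.
The pedestrian is ahead, so the police car is moving toward it while the pedestrian is moving away from the police car.
General Doppler shift: f' = f · (v − v_o)/(v − v_s).
f' = 1084 × (348 − 2)/(348 − 23.89) = 1084 × 346/324.11 ≈ 1157 Hz.

1157 Hz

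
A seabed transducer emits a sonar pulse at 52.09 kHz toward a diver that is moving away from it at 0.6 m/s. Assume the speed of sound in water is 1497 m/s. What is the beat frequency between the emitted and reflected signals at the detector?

At the diver (a moving observer), f₁ = f₀ · (v − u)/v = 52.09 × 1496.4/1497 ≈ 52.0691 kHz.
On reflection it acts as a source moving away from the stationary detector: f₂ = f₁ · v/(v + u) = 52.0691 × 1497/1497.6 ≈ 52.0483 kHz.
Beat frequency (with f₀ = 52090 Hz): |f₂ − f₀| = 2u·f₀/(v + u) = 2 × 0.6 × 52090/1497.6 ≈ 41.7 Hz.

41.7 Hz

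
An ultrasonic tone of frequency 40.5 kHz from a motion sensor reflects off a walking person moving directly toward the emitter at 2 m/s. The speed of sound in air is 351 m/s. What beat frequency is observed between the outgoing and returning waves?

464 Hz

The walking person first receives the wave as a moving observer: f₁ = f₀ · (v + u)/v = 40.5 × (351 + 2)/351 ≈ 40.731 kHz.
The reflection then acts as a moving source: f₂ = f₁ · v/(v − u) ≈ 40.964 kHz.
Beat frequency (with f₀ = 40500 Hz): |f₂ − f₀| = 2u·f₀/(v − u) = 2 × 2 × 40500/349 ≈ 464 Hz.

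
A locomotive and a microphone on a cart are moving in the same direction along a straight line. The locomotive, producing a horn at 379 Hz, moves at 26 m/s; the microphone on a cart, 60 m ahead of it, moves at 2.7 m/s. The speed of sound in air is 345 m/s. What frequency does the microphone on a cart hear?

The microphone on a cart is ahead, so the locomotive is moving toward it while the microphone on a cart is moving away from the locomotive.
Both move, so f' = f · (v − v_o)/(v − v_s).
f' = 379 × (345 − 2.7)/(345 − 26) = 379 × 342.3/319 ≈ 407 Hz.

407 Hz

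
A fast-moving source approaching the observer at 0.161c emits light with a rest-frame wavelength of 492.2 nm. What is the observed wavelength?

Relativistic Doppler for wavelength: λ' = λ₀ · √((1 − β)/(1 + β)).
λ' = 492.2 × √(0.8390/1.1610) = 492.2 × 0.85009 ≈ 418.4 nm.

418.4 nm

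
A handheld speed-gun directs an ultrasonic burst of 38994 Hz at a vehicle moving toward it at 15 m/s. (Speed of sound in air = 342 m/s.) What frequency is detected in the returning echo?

At the vehicle (a moving observer), f₁ = f₀ · (v + u)/v = 38994 × 357/342 ≈ 40704 Hz.
The reflection then acts as a moving source: f₂ = f₁ · v/(v − u) ≈ 42571 Hz.
Equivalently f₂ = f₀ · (v + u)/(v − u).

42571 Hz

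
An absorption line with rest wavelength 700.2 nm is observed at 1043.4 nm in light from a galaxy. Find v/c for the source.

0.379c

λ'/λ₀ = 1.4901 > 1 (redshift), so the source is receding.
λ'/λ₀ = √((1 + β)/(1 − β)) for a receding source ⇒ β = (r² − 1)/(r² + 1) with r = λ'/λ₀.
β = (2.2205 − 1)/(2.2205 + 1) ≈ 0.379.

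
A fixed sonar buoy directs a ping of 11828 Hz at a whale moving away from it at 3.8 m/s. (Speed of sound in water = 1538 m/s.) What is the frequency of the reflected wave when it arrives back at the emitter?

11770 Hz

The whale first receives the wave as a moving observer: f₁ = f₀ · (v − u)/v = 11828 × (1538 − 3.8)/1538 ≈ 11799 Hz.
The reflection then acts as a moving source: f₂ = f₁ · v/(v + u) ≈ 11770 Hz.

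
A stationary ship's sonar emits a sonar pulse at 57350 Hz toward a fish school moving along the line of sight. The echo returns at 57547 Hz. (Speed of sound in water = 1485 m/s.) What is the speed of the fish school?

Double Doppler shift off a moving reflector: f₂ = f₀ · (v + u)/(v − u) (u > 0 toward emitter).
Rearranging, u = v · (f₂ − f₀)/(f₂ + f₀) = 1485 × 197/114897 ≈ 2.55 m/s.
So the fish school is moving at 2.55 m/s toward the emitter.

2.55 m/s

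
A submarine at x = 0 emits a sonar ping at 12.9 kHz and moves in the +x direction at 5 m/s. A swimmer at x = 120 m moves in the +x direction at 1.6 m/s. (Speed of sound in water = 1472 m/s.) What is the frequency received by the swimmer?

12.93 kHz

The observer lies on the +x side, so the source is heading toward the observer and the observer is heading away from the source.
General Doppler shift: f' = f · (v − v_o)/(v − v_s).
f' = 12.9 × (1472 − 1.6)/(1472 − 5) = 12.9 × 1470.4/1467 ≈ 12.93 kHz.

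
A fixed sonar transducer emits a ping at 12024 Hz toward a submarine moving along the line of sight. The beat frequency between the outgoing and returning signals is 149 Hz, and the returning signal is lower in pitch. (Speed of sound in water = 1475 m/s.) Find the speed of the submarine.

9.2 m/s

Double Doppler shift off a moving reflector: f₂ = f₀ · (v + u)/(v − u) (u > 0 toward emitter).
Returning signal is lower, so f₂ = f₀ − Δf = 12024 − 149 = 11875 Hz.
Rearranging, u = v · (f₂ − f₀)/(f₂ + f₀) = 1475 × -149/23899 ≈ -9.2 m/s.
So the submarine is moving at 9.2 m/s away from the emitter.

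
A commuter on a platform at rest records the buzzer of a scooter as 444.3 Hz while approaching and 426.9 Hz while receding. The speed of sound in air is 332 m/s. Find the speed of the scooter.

f₁/f₂ = (v + v_s)/(v − v_s), so v_s = v · (f₁ − f₂)/(f₁ + f₂).
v_s = 332 × (444.3 − 426.9)/(444.3 + 426.9) = 332 × 17.4/871.2 ≈ 6.6 m/s.

6.6 m/s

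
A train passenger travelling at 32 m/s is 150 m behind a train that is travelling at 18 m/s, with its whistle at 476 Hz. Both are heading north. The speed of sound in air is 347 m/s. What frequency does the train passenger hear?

494 Hz

The train passenger is behind, so the train is moving away from it while the train passenger is moving toward the train.
General Doppler shift: f' = f · (v + v_o)/(v + v_s).
f' = 476 × (347 + 32)/(347 + 18) = 476 × 379/365 ≈ 494 Hz.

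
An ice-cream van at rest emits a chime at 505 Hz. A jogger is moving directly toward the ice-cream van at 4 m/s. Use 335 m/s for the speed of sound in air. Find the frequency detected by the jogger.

Only the observer moves, toward the source, so f' = f · (v + v_o)/v.
f' = 505 × (335 + 4)/335 = 505 × 339/335 ≈ 511 Hz.

511 Hz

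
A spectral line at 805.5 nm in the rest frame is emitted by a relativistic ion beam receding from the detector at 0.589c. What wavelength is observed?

1583.8 nm

Relativistic Doppler for wavelength: λ' = λ₀ · √((1 + β)/(1 − β)).
λ' = 805.5 × √(1.5890/0.4110) = 805.5 × 1.96626 ≈ 1583.8 nm.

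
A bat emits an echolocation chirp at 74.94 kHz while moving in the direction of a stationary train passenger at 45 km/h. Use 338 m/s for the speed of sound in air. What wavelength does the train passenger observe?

4.34 mm

45 km/h = 12.5 m/s.
Moving source, stationary observer: f' = f · v/(v − v_s) since the source is approaching.
f' = 74.94 × 338/(338 − 12.5) ≈ 77.8 kHz.
λ' = v/f' = 338/77817.9 ≈ 4.34 mm.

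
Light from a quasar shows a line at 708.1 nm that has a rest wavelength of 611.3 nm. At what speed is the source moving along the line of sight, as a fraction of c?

λ'/λ₀ = 1.1584 > 1 (redshift), so the source is receding.
λ'/λ₀ = √((1 + β)/(1 − β)) for a receding source ⇒ β = (r² − 1)/(r² + 1) with r = λ'/λ₀.
β = (1.3418 − 1)/(1.3418 + 1) ≈ 0.146.

0.146c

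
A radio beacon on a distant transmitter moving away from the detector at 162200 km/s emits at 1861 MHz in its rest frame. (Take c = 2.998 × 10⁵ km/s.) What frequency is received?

β = v/c = 162200/299800 = 0.5410.
Relativistic Doppler for frequency: f' = f₀ · √((1 − β)/(1 + β)).
f' = 1861 × √(0.4590/1.5410) = 1861 × 0.54574 ≈ 1015.6 MHz.

1015.6 MHz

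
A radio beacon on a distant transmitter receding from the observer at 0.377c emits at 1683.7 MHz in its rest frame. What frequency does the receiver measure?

1132.5 MHz

Relativistic Doppler for frequency: f' = f₀ · √((1 − β)/(1 + β)).
f' = 1683.7 × √(0.6230/1.3770) = 1683.7 × 0.67263 ≈ 1132.5 MHz.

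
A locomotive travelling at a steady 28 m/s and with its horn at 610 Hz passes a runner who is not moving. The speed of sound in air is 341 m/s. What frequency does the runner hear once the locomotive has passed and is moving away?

564 Hz

Receding: f₂ = f · v/(v + v_s) = 610 × 341/369 ≈ 564 Hz.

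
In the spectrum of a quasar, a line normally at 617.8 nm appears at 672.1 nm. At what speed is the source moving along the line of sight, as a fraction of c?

λ'/λ₀ = 1.0879 > 1 (redshift), so the source is receding.
λ'/λ₀ = √((1 + β)/(1 − β)) for a receding source ⇒ β = (r² − 1)/(r² + 1) with r = λ'/λ₀.
β = (1.1835 − 1)/(1.1835 + 1) ≈ 0.084.

0.084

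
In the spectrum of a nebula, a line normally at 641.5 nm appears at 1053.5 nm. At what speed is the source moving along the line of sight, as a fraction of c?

0.459c

λ'/λ₀ = 1.6422 > 1 (redshift), so the source is receding.
λ'/λ₀ = √((1 + β)/(1 − β)) for a receding source ⇒ β = (r² − 1)/(r² + 1) with r = λ'/λ₀.
β = (2.6970 − 1)/(2.6970 + 1) ≈ 0.459.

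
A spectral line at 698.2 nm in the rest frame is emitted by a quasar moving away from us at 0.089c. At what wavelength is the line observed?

Relativistic Doppler for wavelength: λ' = λ₀ · √((1 + β)/(1 − β)).
λ' = 698.2 × √(1.0890/0.9110) = 698.2 × 1.09334 ≈ 763.4 nm.

763.4 nm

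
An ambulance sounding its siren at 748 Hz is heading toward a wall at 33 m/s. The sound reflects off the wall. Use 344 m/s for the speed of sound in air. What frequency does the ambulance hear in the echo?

The wall receives the sound from a moving source: f₁ = f₀ · v/(v − v_e) = 748 × 344/311 ≈ 827 Hz.
On the return leg the ambulance is a moving observer: f₂ = f₁ · (v + v_e)/v = 827 × 377/344 ≈ 907 Hz.
Equivalently f₂ = f₀ · (v + v_e)/(v − v_e).

907 Hz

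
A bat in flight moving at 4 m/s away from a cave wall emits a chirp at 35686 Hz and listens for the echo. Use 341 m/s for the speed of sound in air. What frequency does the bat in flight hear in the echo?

34858 Hz

The cave wall receives the sound from a moving source: f₁ = f₀ · v/(v + v_e) = 35686 × 341/345 ≈ 35272 Hz.
On the return leg the bat in flight is a moving observer: f₂ = f₁ · (v − v_e)/v = 35272 × 337/341 ≈ 34858 Hz.
Equivalently f₂ = f₀ · (v − v_e)/(v + v_e).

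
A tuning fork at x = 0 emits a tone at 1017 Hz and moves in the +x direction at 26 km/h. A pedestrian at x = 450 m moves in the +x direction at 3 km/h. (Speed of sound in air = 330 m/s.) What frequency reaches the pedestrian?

26 km/h = 7.222 m/s; 3 km/h = 0.8333 m/s.
The observer lies on the +x side, so the source is heading toward the observer and the observer is heading away from the source.
General Doppler shift: f' = f · (v − v_o)/(v − v_s).
f' = 1017 × (330 − 0.8333)/(330 − 7.222) = 1017 × 329.17/322.78 ≈ 1037 Hz.

1037 Hz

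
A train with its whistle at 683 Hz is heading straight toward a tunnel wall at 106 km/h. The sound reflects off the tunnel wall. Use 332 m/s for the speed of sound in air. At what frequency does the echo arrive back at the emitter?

816 Hz

106 km/h = 29.44 m/s.
The tunnel wall receives the sound from a moving source: f₁ = f₀ · v/(v − v_e) = 683 × 332/302.56 ≈ 749 Hz.
On the return leg the train is a moving observer: f₂ = f₁ · (v + v_e)/v = 749 × 361.44/332 ≈ 816 Hz.
Equivalently f₂ = f₀ · (v + v_e)/(v − v_e).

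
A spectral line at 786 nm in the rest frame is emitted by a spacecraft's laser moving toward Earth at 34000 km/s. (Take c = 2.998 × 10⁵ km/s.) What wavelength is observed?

β = v/c = 34000/299800 = 0.1134.
Relativistic Doppler for wavelength: λ' = λ₀ · √((1 − β)/(1 + β)).
λ' = 786 × √(0.8866/1.1134) = 786 × 0.89235 ≈ 701.4 nm.

701.4 nm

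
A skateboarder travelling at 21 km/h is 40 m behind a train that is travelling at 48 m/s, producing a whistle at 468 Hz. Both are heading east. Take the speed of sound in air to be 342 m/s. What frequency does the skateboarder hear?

21 km/h = 5.833 m/s.
The skateboarder is behind, so the train is moving away from it while the skateboarder is moving toward the train.
Both move, so f' = f · (v + v_o)/(v + v_s).
f' = 468 × (342 + 5.833)/(342 + 48) = 468 × 347.83/390 ≈ 417 Hz.

417 Hz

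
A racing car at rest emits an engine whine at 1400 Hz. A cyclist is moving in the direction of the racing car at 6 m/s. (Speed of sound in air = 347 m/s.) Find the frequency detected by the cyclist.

Only the observer moves, toward the source, so f' = f · (v + v_o)/v.
f' = 1400 × (347 + 6)/347 = 1400 × 353/347 ≈ 1424 Hz.

1424 Hz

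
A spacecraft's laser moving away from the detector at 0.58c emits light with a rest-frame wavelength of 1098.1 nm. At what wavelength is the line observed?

2129.8 nm

Relativistic Doppler for wavelength: λ' = λ₀ · √((1 + β)/(1 − β)).
λ' = 1098.1 × √(1.5800/0.4200) = 1098.1 × 1.93956 ≈ 2129.8 nm.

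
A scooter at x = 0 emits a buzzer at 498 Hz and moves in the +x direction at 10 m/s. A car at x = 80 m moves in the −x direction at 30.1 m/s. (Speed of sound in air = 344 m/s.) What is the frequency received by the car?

558 Hz

The observer lies on the +x side, so the source is heading toward the observer and the observer is heading toward the source.
Both move, so f' = f · (v + v_o)/(v − v_s).
f' = 498 × (344 + 30.1)/(344 − 10) = 498 × 374.1/334 ≈ 558 Hz.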